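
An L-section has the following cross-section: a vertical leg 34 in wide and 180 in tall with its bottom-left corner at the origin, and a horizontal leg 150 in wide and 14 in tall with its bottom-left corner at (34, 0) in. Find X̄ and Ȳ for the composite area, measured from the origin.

X̄ = 40.50 in, Ȳ = 68.80 in

vertical leg: A = 34 × 180 = 6120.00, centroid at (17.00, 90.00).
horizontal leg: A = 150 × 14 = 2100.00, centroid at (109.00, 7.00).
ΣA = 8220.00 in²
ΣAX̄ = (6120.00)(17.00) + (2100.00)(109.00) = 332940.00 in³
ΣAȲ = (6120.00)(90.00) + (2100.00)(7.00) = 565500.00 in³
X̄ = 332940.00 / 8220.00 = 40.50 in
Ȳ = 565500.00 / 8220.00 = 68.80 in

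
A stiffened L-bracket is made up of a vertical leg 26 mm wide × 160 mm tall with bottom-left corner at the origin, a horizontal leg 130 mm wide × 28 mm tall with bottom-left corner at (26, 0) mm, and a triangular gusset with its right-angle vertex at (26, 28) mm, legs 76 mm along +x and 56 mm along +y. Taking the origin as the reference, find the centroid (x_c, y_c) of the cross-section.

Part | A | x̄ᵢ | ȳᵢ | A·x̄ᵢ | A·ȳᵢ
vertical leg | 4160.00 | 13.00 | 80.00 | 54080.00 | 332800.00
horizontal leg | 3640.00 | 91.00 | 14.00 | 331240.00 | 50960.00
gusset | 2128.00 | 51.33 | 46.67 | 109237.33 | 99306.67
Σ | 9928.00 |  |  | 494557.33 | 483066.67
x_c = 494557.33 / 9928.00 = 49.81 mm
y_c = 483066.67 / 9928.00 = 48.66 mm

x_c = 49.81 mm, y_c = 48.66 mm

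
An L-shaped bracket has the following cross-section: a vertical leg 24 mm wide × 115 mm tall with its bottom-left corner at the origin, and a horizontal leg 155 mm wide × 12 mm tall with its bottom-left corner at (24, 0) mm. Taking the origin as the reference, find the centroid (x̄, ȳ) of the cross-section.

vertical leg: A = 24 × 115 = 2760.00, centroid at (12.00, 57.50).
horizontal leg: A = 155 × 12 = 1860.00, centroid at (101.50, 6.00).
ΣA = 4620.00 mm²
ΣAx̄ = (2760.00)(12.00) + (1860.00)(101.50) = 221910.00 mm³
ΣAȳ = (2760.00)(57.50) + (1860.00)(6.00) = 169860.00 mm³
x̄ = 221910.00 / 4620.00 = 48.03 mm
ȳ = 169860.00 / 4620.00 = 36.77 mm

x̄ = 48.03 mm, ȳ = 36.77 mm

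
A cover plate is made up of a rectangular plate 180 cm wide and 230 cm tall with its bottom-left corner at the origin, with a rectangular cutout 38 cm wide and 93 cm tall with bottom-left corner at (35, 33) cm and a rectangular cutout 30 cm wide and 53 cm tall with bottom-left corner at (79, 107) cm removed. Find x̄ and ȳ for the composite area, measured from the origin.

x̄ = 93.33 cm, ȳ = 117.65 cm

Part | A | x̄ᵢ | ȳᵢ | A·x̄ᵢ | A·ȳᵢ
plate | 41400.00 | 90.00 | 115.00 | 3726000.00 | 4761000.00
hole 1 | -3534.00 | 54.00 | 79.50 | -190836.00 | -280953.00
hole 2 | -1590.00 | 94.00 | 133.50 | -149460.00 | -212265.00
Σ | 36276.00 |  |  | 3385704.00 | 4267782.00
x̄ = 3385704.00 / 36276.00 = 93.33 cm
ȳ = 4267782.00 / 36276.00 = 117.65 cm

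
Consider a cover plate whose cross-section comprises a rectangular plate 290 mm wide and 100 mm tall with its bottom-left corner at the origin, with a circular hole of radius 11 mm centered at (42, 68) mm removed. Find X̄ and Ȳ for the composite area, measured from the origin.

X̄ = 146.37 mm, Ȳ = 49.76 mm

plate: A = 290 × 100 = 29000.00, centroid at (145.00, 50.00).
hole: A = −π·11² = -380.13, centroid at (42.00, 68.00).
ΣA = 28619.87 mm²
ΣAX̄ = (29000.00)(145.00) + (-380.13)(42.00) = 4189034.43 mm³
ΣAȲ = (29000.00)(50.00) + (-380.13)(68.00) = 1424150.98 mm³
X̄ = 4189034.43 / 28619.87 = 146.37 mm
Ȳ = 1424150.98 / 28619.87 = 49.76 mm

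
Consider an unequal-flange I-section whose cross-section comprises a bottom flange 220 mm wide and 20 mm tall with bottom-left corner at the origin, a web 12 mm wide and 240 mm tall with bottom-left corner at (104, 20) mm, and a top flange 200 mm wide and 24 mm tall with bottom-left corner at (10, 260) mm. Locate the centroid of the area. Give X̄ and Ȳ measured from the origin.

X̄ = 110.00 mm, Ȳ = 145.10 mm

bottom flange: A = 220 × 20 = 4400.00, centroid at (110.00, 10.00).
web: A = 12 × 240 = 2880.00, centroid at (110.00, 140.00).
top flange: A = 200 × 24 = 4800.00, centroid at (110.00, 272.00).
ΣA = 12080.00 mm²
ΣAX̄ = (4400.00)(110.00) + (2880.00)(110.00) + (4800.00)(110.00) = 1328800.00 mm³
ΣAȲ = (4400.00)(10.00) + (2880.00)(140.00) + (4800.00)(272.00) = 1752800.00 mm³
X̄ = 1328800.00 / 12080.00 = 110.00 mm
Ȳ = 1752800.00 / 12080.00 = 145.10 mm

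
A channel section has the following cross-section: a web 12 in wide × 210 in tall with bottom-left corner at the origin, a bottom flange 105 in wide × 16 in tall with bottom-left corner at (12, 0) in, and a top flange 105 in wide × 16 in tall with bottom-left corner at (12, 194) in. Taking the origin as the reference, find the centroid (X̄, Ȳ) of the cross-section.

X̄ = 39.43 in, Ȳ = 105.00 in

web: A = 12 × 210 = 2520.00, centroid at (6.00, 105.00).
bottom flange: A = 105 × 16 = 1680.00, centroid at (64.50, 8.00).
top flange: A = 105 × 16 = 1680.00, centroid at (64.50, 202.00).
ΣA = 5880.00 in², ΣAX̄ = 231840.00 in³, ΣAȲ = 617400.00 in³.
X̄ = 231840.00/5880.00 = 39.43 in; Ȳ = 617400.00/5880.00 = 105.00 in.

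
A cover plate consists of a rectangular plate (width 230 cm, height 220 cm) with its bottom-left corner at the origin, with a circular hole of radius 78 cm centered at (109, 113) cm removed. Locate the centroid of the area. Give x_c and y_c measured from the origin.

plate: A = 230 × 220 = 50600.00, centroid at (115.00, 110.00).
hole: A = −π·78² = -19113.45, centroid at (109.00, 113.00).
ΣA = 31486.55 cm², ΣAx_c = 3735633.98 cm³, ΣAy_c = 3406180.18 cm³.
x_c = 3735633.98/31486.55 = 118.64 cm; y_c = 3406180.18/31486.55 = 108.18 cm.

x_c = 118.64 cm, y_c = 108.18 cm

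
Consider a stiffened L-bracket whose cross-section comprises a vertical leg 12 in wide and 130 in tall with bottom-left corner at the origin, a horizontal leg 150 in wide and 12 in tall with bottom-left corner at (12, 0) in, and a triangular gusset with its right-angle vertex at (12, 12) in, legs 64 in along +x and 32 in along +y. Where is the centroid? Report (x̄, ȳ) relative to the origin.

x̄ = 45.64 in, ȳ = 30.89 in

vertical leg: A = 12 × 130 = 1560.00, centroid at (6.00, 65.00).
horizontal leg: A = 150 × 12 = 1800.00, centroid at (87.00, 6.00).
gusset: A = ½·64·32 = 1024.00, centroid at (33.33, 22.67).
ΣA = 4384.00 in²
ΣAx̄ = (1560.00)(6.00) + (1800.00)(87.00) + (1024.00)(33.33) = 200093.33 in³
ΣAȳ = (1560.00)(65.00) + (1800.00)(6.00) + (1024.00)(22.67) = 135410.67 in³
x̄ = 200093.33 / 4384.00 = 45.64 in
ȳ = 135410.67 / 4384.00 = 30.89 in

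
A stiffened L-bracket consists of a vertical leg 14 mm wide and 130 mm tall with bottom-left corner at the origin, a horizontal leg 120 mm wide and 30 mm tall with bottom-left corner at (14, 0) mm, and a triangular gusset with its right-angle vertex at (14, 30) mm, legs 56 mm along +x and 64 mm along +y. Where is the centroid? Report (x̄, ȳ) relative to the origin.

vertical leg: A = 14 × 130 = 1820.00, centroid at (7.00, 65.00).
horizontal leg: A = 120 × 30 = 3600.00, centroid at (74.00, 15.00).
gusset: A = ½·56·64 = 1792.00, centroid at (32.67, 51.33).
ΣA = 7212.00 mm²
ΣAx̄ = (1820.00)(7.00) + (3600.00)(74.00) + (1792.00)(32.67) = 337678.67 mm³
ΣAȳ = (1820.00)(65.00) + (3600.00)(15.00) + (1792.00)(51.33) = 264289.33 mm³
x̄ = 337678.67 / 7212.00 = 46.82 mm
ȳ = 264289.33 / 7212.00 = 36.65 mm

x̄ = 46.82 mm, ȳ = 36.65 mm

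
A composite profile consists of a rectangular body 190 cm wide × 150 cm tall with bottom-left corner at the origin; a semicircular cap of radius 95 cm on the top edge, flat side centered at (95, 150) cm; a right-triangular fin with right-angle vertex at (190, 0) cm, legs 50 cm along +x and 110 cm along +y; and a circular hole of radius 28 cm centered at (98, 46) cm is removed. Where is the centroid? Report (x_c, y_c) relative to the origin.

x_c = 101.98 cm, y_c = 112.26 cm

Part | A | x̄ᵢ | ȳᵢ | A·x̄ᵢ | A·ȳᵢ
rectangular body | 28500.00 | 95.00 | 75.00 | 2707500.00 | 2137500.00
semicircular top | 14176.44 | 95.00 | 190.32 | 1346761.50 | 2698048.86
triangular fin | 2750.00 | 206.67 | 36.67 | 568333.33 | 100833.33
hole | -2463.01 | 98.00 | 46.00 | -241374.85 | -113298.40
Σ | 42963.43 |  |  | 4381219.99 | 4823083.80
x_c = 4381219.99 / 42963.43 = 101.98 cm
y_c = 4823083.80 / 42963.43 = 112.26 cm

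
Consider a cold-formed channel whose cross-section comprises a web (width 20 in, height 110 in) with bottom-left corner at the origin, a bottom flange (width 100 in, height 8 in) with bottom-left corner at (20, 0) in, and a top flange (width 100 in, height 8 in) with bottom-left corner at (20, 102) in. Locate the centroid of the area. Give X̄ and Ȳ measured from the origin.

Part | A | x̄ᵢ | ȳᵢ | A·x̄ᵢ | A·ȳᵢ
web | 2200.00 | 10.00 | 55.00 | 22000.00 | 121000.00
bottom flange | 800.00 | 70.00 | 4.00 | 56000.00 | 3200.00
top flange | 800.00 | 70.00 | 106.00 | 56000.00 | 84800.00
Σ | 3800.00 |  |  | 134000.00 | 209000.00
X̄ = 134000.00 / 3800.00 = 35.26 in
Ȳ = 209000.00 / 3800.00 = 55.00 in

X̄ = 35.26 in, Ȳ = 55.00 in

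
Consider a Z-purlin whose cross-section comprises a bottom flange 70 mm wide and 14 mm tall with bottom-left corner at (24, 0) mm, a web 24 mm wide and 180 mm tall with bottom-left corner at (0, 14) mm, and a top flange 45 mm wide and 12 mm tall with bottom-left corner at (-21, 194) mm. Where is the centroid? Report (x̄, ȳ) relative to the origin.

Part | A | x̄ᵢ | ȳᵢ | A·x̄ᵢ | A·ȳᵢ
bottom flange | 980.00 | 59.00 | 7.00 | 57820.00 | 6860.00
web | 4320.00 | 12.00 | 104.00 | 51840.00 | 449280.00
top flange | 540.00 | 1.50 | 200.00 | 810.00 | 108000.00
Σ | 5840.00 |  |  | 110470.00 | 564140.00
x̄ = 110470.00 / 5840.00 = 18.92 mm
ȳ = 564140.00 / 5840.00 = 96.60 mm

x̄ = 18.92 mm, ȳ = 96.60 mm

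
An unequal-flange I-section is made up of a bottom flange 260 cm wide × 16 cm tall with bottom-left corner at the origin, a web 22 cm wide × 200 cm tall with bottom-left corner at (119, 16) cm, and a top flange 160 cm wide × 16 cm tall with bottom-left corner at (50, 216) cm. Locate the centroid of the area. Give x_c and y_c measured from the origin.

x_c = 130.00 cm, y_c = 100.46 cm

bottom flange: A = 260 × 16 = 4160.00, centroid at (130.00, 8.00).
web: A = 22 × 200 = 4400.00, centroid at (130.00, 116.00).
top flange: A = 160 × 16 = 2560.00, centroid at (130.00, 224.00).
ΣA = 11120.00 cm², ΣAx_c = 1445600.00 cm³, ΣAy_c = 1117120.00 cm³.
x_c = 1445600.00/11120.00 = 130.00 cm; y_c = 1117120.00/11120.00 = 100.46 cm.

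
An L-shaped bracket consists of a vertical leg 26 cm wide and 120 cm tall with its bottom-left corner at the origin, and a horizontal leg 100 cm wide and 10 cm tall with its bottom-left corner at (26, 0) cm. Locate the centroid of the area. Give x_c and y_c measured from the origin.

vertical leg: A = 26 × 120 = 3120.00, centroid at (13.00, 60.00).
horizontal leg: A = 100 × 10 = 1000.00, centroid at (76.00, 5.00).
ΣA = 4120.00 cm², ΣAx_c = 116560.00 cm³, ΣAy_c = 192200.00 cm³.
x_c = 116560.00/4120.00 = 28.29 cm; y_c = 192200.00/4120.00 = 46.65 cm.

x_c = 28.29 cm, y_c = 46.65 cm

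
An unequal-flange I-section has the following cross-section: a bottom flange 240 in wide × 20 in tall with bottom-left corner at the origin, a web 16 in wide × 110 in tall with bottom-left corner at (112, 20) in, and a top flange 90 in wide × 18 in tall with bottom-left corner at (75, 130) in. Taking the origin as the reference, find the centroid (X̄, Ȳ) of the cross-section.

X̄ = 120.00 in, Ȳ = 49.53 in

Part | A | x̄ᵢ | ȳᵢ | A·x̄ᵢ | A·ȳᵢ
bottom flange | 4800.00 | 120.00 | 10.00 | 576000.00 | 48000.00
web | 1760.00 | 120.00 | 75.00 | 211200.00 | 132000.00
top flange | 1620.00 | 120.00 | 139.00 | 194400.00 | 225180.00
Σ | 8180.00 |  |  | 981600.00 | 405180.00
X̄ = 981600.00 / 8180.00 = 120.00 in
Ȳ = 405180.00 / 8180.00 = 49.53 in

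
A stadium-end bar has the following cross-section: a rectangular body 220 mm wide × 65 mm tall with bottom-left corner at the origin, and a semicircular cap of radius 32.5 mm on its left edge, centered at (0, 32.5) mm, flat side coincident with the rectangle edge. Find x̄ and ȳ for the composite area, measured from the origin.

rectangular body: A = 220 × 65 = 14300.00, centroid at (110.00, 32.50).
semicircular end: A = ½π·32.5² = 1659.15, centroid at (-13.79, 32.50).
ΣA = 15959.15 mm²
ΣAx̄ = (14300.00)(110.00) + (1659.15)(-13.79) = 1550114.58 mm³
ΣAȳ = (14300.00)(32.50) + (1659.15)(32.50) = 518672.49 mm³
x̄ = 1550114.58 / 15959.15 = 97.13 mm
ȳ = 518672.49 / 15959.15 = 32.50 mm

x̄ = 97.13 mm, ȳ = 32.50 mm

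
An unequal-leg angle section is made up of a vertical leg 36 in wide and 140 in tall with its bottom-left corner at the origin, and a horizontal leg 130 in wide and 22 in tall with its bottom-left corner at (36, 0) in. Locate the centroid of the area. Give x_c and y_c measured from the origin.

vertical leg: A = 36 × 140 = 5040.00, centroid at (18.00, 70.00).
horizontal leg: A = 130 × 22 = 2860.00, centroid at (101.00, 11.00).
ΣA = 7900.00 in²
ΣAx_c = (5040.00)(18.00) + (2860.00)(101.00) = 379580.00 in³
ΣAy_c = (5040.00)(70.00) + (2860.00)(11.00) = 384260.00 in³
x_c = 379580.00 / 7900.00 = 48.05 in
y_c = 384260.00 / 7900.00 = 48.64 in

x_c = 48.05 in, y_c = 48.64 in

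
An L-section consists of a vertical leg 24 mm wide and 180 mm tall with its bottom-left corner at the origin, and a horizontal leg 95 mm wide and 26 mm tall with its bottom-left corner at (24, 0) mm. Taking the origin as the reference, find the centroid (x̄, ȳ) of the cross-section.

vertical leg: A = 24 × 180 = 4320.00, centroid at (12.00, 90.00).
horizontal leg: A = 95 × 26 = 2470.00, centroid at (71.50, 13.00).
ΣA = 6790.00 mm², ΣAx̄ = 228445.00 mm³, ΣAȳ = 420910.00 mm³.
x̄ = 228445.00/6790.00 = 33.64 mm; ȳ = 420910.00/6790.00 = 61.99 mm.

x̄ = 33.64 mm, ȳ = 61.99 mm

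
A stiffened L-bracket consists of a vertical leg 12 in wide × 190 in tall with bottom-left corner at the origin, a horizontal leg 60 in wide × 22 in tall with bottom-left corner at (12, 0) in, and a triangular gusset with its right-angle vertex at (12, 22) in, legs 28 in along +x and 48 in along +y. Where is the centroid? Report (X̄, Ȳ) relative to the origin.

X̄ = 19.54 in, Ȳ = 60.08 in

Part | A | x̄ᵢ | ȳᵢ | A·x̄ᵢ | A·ȳᵢ
vertical leg | 2280.00 | 6.00 | 95.00 | 13680.00 | 216600.00
horizontal leg | 1320.00 | 42.00 | 11.00 | 55440.00 | 14520.00
gusset | 672.00 | 21.33 | 38.00 | 14336.00 | 25536.00
Σ | 4272.00 |  |  | 83456.00 | 256656.00
X̄ = 83456.00 / 4272.00 = 19.54 in
Ȳ = 256656.00 / 4272.00 = 60.08 in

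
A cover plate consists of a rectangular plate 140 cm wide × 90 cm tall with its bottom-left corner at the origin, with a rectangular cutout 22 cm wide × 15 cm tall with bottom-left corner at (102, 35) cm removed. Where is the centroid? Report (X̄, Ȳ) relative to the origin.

plate: A = 140 × 90 = 12600.00, centroid at (70.00, 45.00).
hole: A = −(22 × 15) = -330.00, centroid at (113.00, 42.50).
ΣA = 12270.00 cm²
ΣAX̄ = (12600.00)(70.00) + (-330.00)(113.00) = 844710.00 cm³
ΣAȲ = (12600.00)(45.00) + (-330.00)(42.50) = 552975.00 cm³
X̄ = 844710.00 / 12270.00 = 68.84 cm
Ȳ = 552975.00 / 12270.00 = 45.07 cm

X̄ = 68.84 cm, Ȳ = 45.07 cm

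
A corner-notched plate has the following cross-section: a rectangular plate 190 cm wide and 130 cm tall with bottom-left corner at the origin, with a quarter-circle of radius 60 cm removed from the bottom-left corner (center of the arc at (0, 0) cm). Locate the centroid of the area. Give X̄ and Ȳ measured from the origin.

X̄ = 103.99 cm, Ȳ = 70.11 cm

plate: A = 190 × 130 = 24700.00, centroid at (95.00, 65.00).
removed quarter-circle: A = −¼π·60² = -2827.43, centroid at (25.46, 25.46).
ΣA = 21872.57 cm², ΣAX̄ = 2274500.00 cm³, ΣAȲ = 1533500.00 cm³.
X̄ = 2274500.00/21872.57 = 103.99 cm; Ȳ = 1533500.00/21872.57 = 70.11 cm.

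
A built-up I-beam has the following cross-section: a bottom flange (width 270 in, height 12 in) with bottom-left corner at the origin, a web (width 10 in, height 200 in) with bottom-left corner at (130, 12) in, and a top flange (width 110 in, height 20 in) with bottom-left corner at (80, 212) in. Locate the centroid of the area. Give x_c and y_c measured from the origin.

bottom flange: A = 270 × 12 = 3240.00, centroid at (135.00, 6.00).
web: A = 10 × 200 = 2000.00, centroid at (135.00, 112.00).
top flange: A = 110 × 20 = 2200.00, centroid at (135.00, 222.00).
ΣA = 7440.00 in², ΣAx_c = 1004400.00 in³, ΣAy_c = 731840.00 in³.
x_c = 1004400.00/7440.00 = 135.00 in; y_c = 731840.00/7440.00 = 98.37 in.

x_c = 135.00 in, y_c = 98.37 in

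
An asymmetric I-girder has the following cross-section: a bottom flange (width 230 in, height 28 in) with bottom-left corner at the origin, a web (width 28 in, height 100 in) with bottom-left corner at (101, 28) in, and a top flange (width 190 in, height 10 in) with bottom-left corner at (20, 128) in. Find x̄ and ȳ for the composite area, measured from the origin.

x̄ = 115.00 in, ȳ = 50.38 in

bottom flange: A = 230 × 28 = 6440.00, centroid at (115.00, 14.00).
web: A = 28 × 100 = 2800.00, centroid at (115.00, 78.00).
top flange: A = 190 × 10 = 1900.00, centroid at (115.00, 133.00).
ΣA = 11140.00 in²
ΣAx̄ = (6440.00)(115.00) + (2800.00)(115.00) + (1900.00)(115.00) = 1281100.00 in³
ΣAȳ = (6440.00)(14.00) + (2800.00)(78.00) + (1900.00)(133.00) = 561260.00 in³
x̄ = 1281100.00 / 11140.00 = 115.00 in
ȳ = 561260.00 / 11140.00 = 50.38 in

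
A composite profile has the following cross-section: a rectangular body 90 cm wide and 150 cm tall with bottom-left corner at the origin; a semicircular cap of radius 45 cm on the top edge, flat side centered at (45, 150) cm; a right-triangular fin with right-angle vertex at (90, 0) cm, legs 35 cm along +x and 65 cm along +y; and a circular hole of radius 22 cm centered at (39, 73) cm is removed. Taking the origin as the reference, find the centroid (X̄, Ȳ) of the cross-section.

X̄ = 49.51 cm, Ȳ = 89.83 cm

rectangular body: A = 90 × 150 = 13500.00, centroid at (45.00, 75.00).
semicircular top: A = ½π·45² = 3180.86, centroid at (45.00, 169.10).
triangular fin: A = ½·35·65 = 1137.50, centroid at (101.67, 21.67).
hole: A = −π·22² = -1520.53, centroid at (39.00, 73.00).
ΣA = 16297.83 cm², ΣAX̄ = 806983.95 cm³, ΣAȲ = 1464026.47 cm³.
X̄ = 806983.95/16297.83 = 49.51 cm; Ȳ = 1464026.47/16297.83 = 89.83 cm.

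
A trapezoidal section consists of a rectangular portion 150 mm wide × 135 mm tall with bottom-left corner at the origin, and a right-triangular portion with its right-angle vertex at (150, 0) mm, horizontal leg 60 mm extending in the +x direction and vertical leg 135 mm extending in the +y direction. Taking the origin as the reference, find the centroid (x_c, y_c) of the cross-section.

rectangular portion: A = 150 × 135 = 20250.00, centroid at (75.00, 67.50).
triangular portion: A = ½·60·135 = 4050.00, centroid at (170.00, 45.00).
ΣA = 24300.00 mm², ΣAx_c = 2207250.00 mm³, ΣAy_c = 1549125.00 mm³.
x_c = 2207250.00/24300.00 = 90.83 mm; y_c = 1549125.00/24300.00 = 63.75 mm.

x_c = 90.83 mm, y_c = 63.75 mm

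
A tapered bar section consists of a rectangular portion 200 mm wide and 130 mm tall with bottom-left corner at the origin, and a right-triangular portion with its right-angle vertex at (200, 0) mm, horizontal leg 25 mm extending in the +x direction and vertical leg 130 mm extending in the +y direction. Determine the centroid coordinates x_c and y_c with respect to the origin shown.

Part | A | x̄ᵢ | ȳᵢ | A·x̄ᵢ | A·ȳᵢ
rectangular portion | 26000.00 | 100.00 | 65.00 | 2600000.00 | 1690000.00
triangular portion | 1625.00 | 208.33 | 43.33 | 338541.67 | 70416.67
Σ | 27625.00 |  |  | 2938541.67 | 1760416.67
x_c = 2938541.67 / 27625.00 = 106.37 mm
y_c = 1760416.67 / 27625.00 = 63.73 mm

x_c = 106.37 mm, y_c = 63.73 mm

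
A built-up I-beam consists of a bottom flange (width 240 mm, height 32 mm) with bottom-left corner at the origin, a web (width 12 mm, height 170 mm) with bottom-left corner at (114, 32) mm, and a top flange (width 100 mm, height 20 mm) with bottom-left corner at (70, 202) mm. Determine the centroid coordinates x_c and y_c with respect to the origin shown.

x_c = 120.00 mm, y_c = 67.03 mm

Part | A | x̄ᵢ | ȳᵢ | A·x̄ᵢ | A·ȳᵢ
bottom flange | 7680.00 | 120.00 | 16.00 | 921600.00 | 122880.00
web | 2040.00 | 120.00 | 117.00 | 244800.00 | 238680.00
top flange | 2000.00 | 120.00 | 212.00 | 240000.00 | 424000.00
Σ | 11720.00 |  |  | 1406400.00 | 785560.00
x_c = 1406400.00 / 11720.00 = 120.00 mm
y_c = 785560.00 / 11720.00 = 67.03 mm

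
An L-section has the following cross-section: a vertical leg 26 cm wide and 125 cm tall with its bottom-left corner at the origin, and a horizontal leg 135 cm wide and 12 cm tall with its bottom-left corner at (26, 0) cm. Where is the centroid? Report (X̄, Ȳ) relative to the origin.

X̄ = 39.78 cm, Ȳ = 43.71 cm

vertical leg: A = 26 × 125 = 3250.00, centroid at (13.00, 62.50).
horizontal leg: A = 135 × 12 = 1620.00, centroid at (93.50, 6.00).
ΣA = 4870.00 cm², ΣAX̄ = 193720.00 cm³, ΣAȲ = 212845.00 cm³.
X̄ = 193720.00/4870.00 = 39.78 cm; Ȳ = 212845.00/4870.00 = 43.71 cm.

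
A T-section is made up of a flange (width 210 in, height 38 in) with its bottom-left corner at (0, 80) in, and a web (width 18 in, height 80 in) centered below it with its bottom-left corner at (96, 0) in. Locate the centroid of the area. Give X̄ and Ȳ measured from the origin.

X̄ = 105.00 in, Ȳ = 89.98 in

web: A = 18 × 80 = 1440.00, centroid at (105.00, 40.00).
flange: A = 210 × 38 = 7980.00, centroid at (105.00, 99.00).
ΣA = 9420.00 in²
ΣAX̄ = (1440.00)(105.00) + (7980.00)(105.00) = 989100.00 in³
ΣAȲ = (1440.00)(40.00) + (7980.00)(99.00) = 847620.00 in³
X̄ = 989100.00 / 9420.00 = 105.00 in
Ȳ = 847620.00 / 9420.00 = 89.98 in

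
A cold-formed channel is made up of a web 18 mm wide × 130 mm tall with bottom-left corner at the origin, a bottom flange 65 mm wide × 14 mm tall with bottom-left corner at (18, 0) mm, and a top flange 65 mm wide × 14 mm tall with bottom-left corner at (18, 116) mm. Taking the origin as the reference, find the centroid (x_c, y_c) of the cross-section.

x_c = 27.16 mm, y_c = 65.00 mm

web: A = 18 × 130 = 2340.00, centroid at (9.00, 65.00).
bottom flange: A = 65 × 14 = 910.00, centroid at (50.50, 7.00).
top flange: A = 65 × 14 = 910.00, centroid at (50.50, 123.00).
ΣA = 4160.00 mm², ΣAx_c = 112970.00 mm³, ΣAy_c = 270400.00 mm³.
x_c = 112970.00/4160.00 = 27.16 mm; y_c = 270400.00/4160.00 = 65.00 mm.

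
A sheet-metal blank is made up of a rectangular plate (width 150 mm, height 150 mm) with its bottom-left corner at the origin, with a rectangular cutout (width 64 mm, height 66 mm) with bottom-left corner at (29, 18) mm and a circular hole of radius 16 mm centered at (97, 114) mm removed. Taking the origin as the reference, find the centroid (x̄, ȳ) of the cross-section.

plate: A = 150 × 150 = 22500.00, centroid at (75.00, 75.00).
hole 1: A = −(64 × 66) = -4224.00, centroid at (61.00, 51.00).
hole 2: A = −π·16² = -804.25, centroid at (97.00, 114.00).
ΣA = 17471.75 mm², ΣAx̄ = 1351823.97 mm³, ΣAȳ = 1380391.76 mm³.
x̄ = 1351823.97/17471.75 = 77.37 mm; ȳ = 1380391.76/17471.75 = 79.01 mm.

x̄ = 77.37 mm, ȳ = 79.01 mm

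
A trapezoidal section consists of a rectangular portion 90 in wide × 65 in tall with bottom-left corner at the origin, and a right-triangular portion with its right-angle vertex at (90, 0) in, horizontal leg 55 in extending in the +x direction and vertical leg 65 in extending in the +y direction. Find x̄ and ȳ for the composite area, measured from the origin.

x̄ = 59.82 in, ȳ = 29.96 in

rectangular portion: A = 90 × 65 = 5850.00, centroid at (45.00, 32.50).
triangular portion: A = ½·55·65 = 1787.50, centroid at (108.33, 21.67).
ΣA = 7637.50 in², ΣAx̄ = 456895.83 in³, ΣAȳ = 228854.17 in³.
x̄ = 456895.83/7637.50 = 59.82 in; ȳ = 228854.17/7637.50 = 29.96 in.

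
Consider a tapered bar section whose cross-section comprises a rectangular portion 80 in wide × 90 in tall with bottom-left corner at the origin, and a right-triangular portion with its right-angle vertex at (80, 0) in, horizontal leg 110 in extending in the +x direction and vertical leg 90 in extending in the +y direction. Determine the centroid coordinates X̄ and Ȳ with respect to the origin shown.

X̄ = 71.23 in, Ȳ = 38.89 in

rectangular portion: A = 80 × 90 = 7200.00, centroid at (40.00, 45.00).
triangular portion: A = ½·110·90 = 4950.00, centroid at (116.67, 30.00).
ΣA = 12150.00 in²
ΣAX̄ = (7200.00)(40.00) + (4950.00)(116.67) = 865500.00 in³
ΣAȲ = (7200.00)(45.00) + (4950.00)(30.00) = 472500.00 in³
X̄ = 865500.00 / 12150.00 = 71.23 in
Ȳ = 472500.00 / 12150.00 = 38.89 in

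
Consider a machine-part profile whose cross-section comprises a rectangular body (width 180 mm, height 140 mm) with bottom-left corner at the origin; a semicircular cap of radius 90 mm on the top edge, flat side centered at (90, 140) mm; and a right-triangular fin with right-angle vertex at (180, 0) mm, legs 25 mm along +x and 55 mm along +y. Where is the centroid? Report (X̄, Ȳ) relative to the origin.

X̄ = 91.75 mm, Ȳ = 104.73 mm

rectangular body: A = 180 × 140 = 25200.00, centroid at (90.00, 70.00).
semicircular top: A = ½π·90² = 12723.45, centroid at (90.00, 178.20).
triangular fin: A = ½·25·55 = 687.50, centroid at (188.33, 18.33).
ΣA = 38610.95 mm², ΣAX̄ = 3542589.69 mm³, ΣAȲ = 4043887.20 mm³.
X̄ = 3542589.69/38610.95 = 91.75 mm; Ȳ = 4043887.20/38610.95 = 104.73 mm.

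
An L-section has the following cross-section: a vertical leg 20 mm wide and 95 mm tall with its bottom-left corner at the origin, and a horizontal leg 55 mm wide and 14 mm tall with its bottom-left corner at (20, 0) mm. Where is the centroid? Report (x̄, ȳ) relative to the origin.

x̄ = 20.81 mm, ȳ = 35.82 mm

vertical leg: A = 20 × 95 = 1900.00, centroid at (10.00, 47.50).
horizontal leg: A = 55 × 14 = 770.00, centroid at (47.50, 7.00).
ΣA = 2670.00 mm²
ΣAx̄ = (1900.00)(10.00) + (770.00)(47.50) = 55575.00 mm³
ΣAȳ = (1900.00)(47.50) + (770.00)(7.00) = 95640.00 mm³
x̄ = 55575.00 / 2670.00 = 20.81 mm
ȳ = 95640.00 / 2670.00 = 35.82 mm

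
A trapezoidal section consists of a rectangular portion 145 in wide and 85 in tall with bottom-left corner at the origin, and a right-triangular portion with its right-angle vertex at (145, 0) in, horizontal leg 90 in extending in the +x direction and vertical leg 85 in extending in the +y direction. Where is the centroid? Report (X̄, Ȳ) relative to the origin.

rectangular portion: A = 145 × 85 = 12325.00, centroid at (72.50, 42.50).
triangular portion: A = ½·90·85 = 3825.00, centroid at (175.00, 28.33).
ΣA = 16150.00 in²
ΣAX̄ = (12325.00)(72.50) + (3825.00)(175.00) = 1562937.50 in³
ΣAȲ = (12325.00)(42.50) + (3825.00)(28.33) = 632187.50 in³
X̄ = 1562937.50 / 16150.00 = 96.78 in
Ȳ = 632187.50 / 16150.00 = 39.14 in

X̄ = 96.78 in, Ȳ = 39.14 in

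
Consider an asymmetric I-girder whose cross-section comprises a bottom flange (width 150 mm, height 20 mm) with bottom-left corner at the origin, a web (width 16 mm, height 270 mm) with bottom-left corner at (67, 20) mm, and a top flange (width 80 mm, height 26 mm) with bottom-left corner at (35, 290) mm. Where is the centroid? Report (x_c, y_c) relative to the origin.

bottom flange: A = 150 × 20 = 3000.00, centroid at (75.00, 10.00).
web: A = 16 × 270 = 4320.00, centroid at (75.00, 155.00).
top flange: A = 80 × 26 = 2080.00, centroid at (75.00, 303.00).
ΣA = 9400.00 mm², ΣAx_c = 705000.00 mm³, ΣAy_c = 1329840.00 mm³.
x_c = 705000.00/9400.00 = 75.00 mm; y_c = 1329840.00/9400.00 = 141.47 mm.

x_c = 75.00 mm, y_c = 141.47 mm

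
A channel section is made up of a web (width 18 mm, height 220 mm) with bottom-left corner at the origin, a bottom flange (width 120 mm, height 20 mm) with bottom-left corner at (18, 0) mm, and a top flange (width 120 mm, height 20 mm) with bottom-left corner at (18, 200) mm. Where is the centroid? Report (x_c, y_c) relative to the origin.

x_c = 46.81 mm, y_c = 110.00 mm

web: A = 18 × 220 = 3960.00, centroid at (9.00, 110.00).
bottom flange: A = 120 × 20 = 2400.00, centroid at (78.00, 10.00).
top flange: A = 120 × 20 = 2400.00, centroid at (78.00, 210.00).
ΣA = 8760.00 mm²
ΣAx_c = (3960.00)(9.00) + (2400.00)(78.00) + (2400.00)(78.00) = 410040.00 mm³
ΣAy_c = (3960.00)(110.00) + (2400.00)(10.00) + (2400.00)(210.00) = 963600.00 mm³
x_c = 410040.00 / 8760.00 = 46.81 mm
y_c = 963600.00 / 8760.00 = 110.00 mm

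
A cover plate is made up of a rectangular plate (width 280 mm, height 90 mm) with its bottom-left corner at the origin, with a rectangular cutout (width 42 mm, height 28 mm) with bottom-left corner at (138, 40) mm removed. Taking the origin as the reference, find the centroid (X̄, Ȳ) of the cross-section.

plate: A = 280 × 90 = 25200.00, centroid at (140.00, 45.00).
hole: A = −(42 × 28) = -1176.00, centroid at (159.00, 54.00).
ΣA = 24024.00 mm², ΣAX̄ = 3341016.00 mm³, ΣAȲ = 1070496.00 mm³.
X̄ = 3341016.00/24024.00 = 139.07 mm; Ȳ = 1070496.00/24024.00 = 44.56 mm.

X̄ = 139.07 mm, Ȳ = 44.56 mm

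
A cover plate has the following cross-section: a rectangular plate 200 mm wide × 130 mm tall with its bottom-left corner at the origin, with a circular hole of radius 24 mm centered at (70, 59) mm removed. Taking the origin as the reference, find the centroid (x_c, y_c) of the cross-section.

Part | A | x̄ᵢ | ȳᵢ | A·x̄ᵢ | A·ȳᵢ
plate | 26000.00 | 100.00 | 65.00 | 2600000.00 | 1690000.00
hole | -1809.56 | 70.00 | 59.00 | -126669.02 | -106763.88
Σ | 24190.44 |  |  | 2473330.98 | 1583236.12
x_c = 2473330.98 / 24190.44 = 102.24 mm
y_c = 1583236.12 / 24190.44 = 65.45 mm

x_c = 102.24 mm, y_c = 65.45 mm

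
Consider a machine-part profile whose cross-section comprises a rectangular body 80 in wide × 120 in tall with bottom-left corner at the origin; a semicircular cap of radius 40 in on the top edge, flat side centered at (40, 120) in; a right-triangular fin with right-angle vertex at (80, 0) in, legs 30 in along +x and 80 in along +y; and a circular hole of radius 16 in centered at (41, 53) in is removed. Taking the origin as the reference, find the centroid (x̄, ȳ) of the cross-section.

rectangular body: A = 80 × 120 = 9600.00, centroid at (40.00, 60.00).
semicircular top: A = ½π·40² = 2513.27, centroid at (40.00, 136.98).
triangular fin: A = ½·30·80 = 1200.00, centroid at (90.00, 26.67).
hole: A = −π·16² = -804.25, centroid at (41.00, 53.00).
ΣA = 12509.03 in², ΣAx̄ = 559556.81 in³, ΣAȳ = 909634.43 in³.
x̄ = 559556.81/12509.03 = 44.73 in; ȳ = 909634.43/12509.03 = 72.72 in.

x̄ = 44.73 in, ȳ = 72.72 in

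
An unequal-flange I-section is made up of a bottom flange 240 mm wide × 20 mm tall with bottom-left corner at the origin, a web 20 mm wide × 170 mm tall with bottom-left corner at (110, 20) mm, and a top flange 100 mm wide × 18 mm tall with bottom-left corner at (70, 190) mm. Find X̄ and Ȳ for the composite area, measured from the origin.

X̄ = 120.00 mm, Ȳ = 76.32 mm

bottom flange: A = 240 × 20 = 4800.00, centroid at (120.00, 10.00).
web: A = 20 × 170 = 3400.00, centroid at (120.00, 105.00).
top flange: A = 100 × 18 = 1800.00, centroid at (120.00, 199.00).
ΣA = 10000.00 mm², ΣAX̄ = 1200000.00 mm³, ΣAȲ = 763200.00 mm³.
X̄ = 1200000.00/10000.00 = 120.00 mm; Ȳ = 763200.00/10000.00 = 76.32 mm.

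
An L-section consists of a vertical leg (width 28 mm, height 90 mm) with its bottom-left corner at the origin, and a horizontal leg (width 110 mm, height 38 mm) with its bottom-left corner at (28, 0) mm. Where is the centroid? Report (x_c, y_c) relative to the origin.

Part | A | x̄ᵢ | ȳᵢ | A·x̄ᵢ | A·ȳᵢ
vertical leg | 2520.00 | 14.00 | 45.00 | 35280.00 | 113400.00
horizontal leg | 4180.00 | 83.00 | 19.00 | 346940.00 | 79420.00
Σ | 6700.00 |  |  | 382220.00 | 192820.00
x_c = 382220.00 / 6700.00 = 57.05 mm
y_c = 192820.00 / 6700.00 = 28.78 mm

x_c = 57.05 mm, y_c = 28.78 mm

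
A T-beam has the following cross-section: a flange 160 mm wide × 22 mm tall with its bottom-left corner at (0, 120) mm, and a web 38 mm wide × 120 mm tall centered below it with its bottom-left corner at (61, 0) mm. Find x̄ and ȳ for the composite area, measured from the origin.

x̄ = 80.00 mm, ȳ = 90.93 mm

web: A = 38 × 120 = 4560.00, centroid at (80.00, 60.00).
flange: A = 160 × 22 = 3520.00, centroid at (80.00, 131.00).
ΣA = 8080.00 mm², ΣAx̄ = 646400.00 mm³, ΣAȳ = 734720.00 mm³.
x̄ = 646400.00/8080.00 = 80.00 mm; ȳ = 734720.00/8080.00 = 90.93 mm.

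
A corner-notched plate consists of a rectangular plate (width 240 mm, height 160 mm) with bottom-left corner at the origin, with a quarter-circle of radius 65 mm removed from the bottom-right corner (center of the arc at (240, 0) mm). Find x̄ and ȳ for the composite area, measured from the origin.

x̄ = 111.26 mm, ȳ = 84.96 mm

Part | A | x̄ᵢ | ȳᵢ | A·x̄ᵢ | A·ȳᵢ
plate | 38400.00 | 120.00 | 80.00 | 4608000.00 | 3072000.00
removed quarter-circle | -3318.31 | 212.41 | 27.59 | -704852.07 | -91541.67
Σ | 35081.69 |  |  | 3903147.93 | 2980458.33
x̄ = 3903147.93 / 35081.69 = 111.26 mm
ȳ = 2980458.33 / 35081.69 = 84.96 mm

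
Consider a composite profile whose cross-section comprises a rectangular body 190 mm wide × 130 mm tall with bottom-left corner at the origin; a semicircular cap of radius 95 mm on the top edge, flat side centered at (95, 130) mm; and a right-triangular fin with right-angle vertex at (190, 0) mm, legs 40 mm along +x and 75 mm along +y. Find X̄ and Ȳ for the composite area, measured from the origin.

rectangular body: A = 190 × 130 = 24700.00, centroid at (95.00, 65.00).
semicircular top: A = ½π·95² = 14176.44, centroid at (95.00, 170.32).
triangular fin: A = ½·40·75 = 1500.00, centroid at (203.33, 25.00).
ΣA = 40376.44 mm², ΣAX̄ = 3998261.50 mm³, ΣAȲ = 4057520.12 mm³.
X̄ = 3998261.50/40376.44 = 99.02 mm; Ȳ = 4057520.12/40376.44 = 100.49 mm.

X̄ = 99.02 mm, Ȳ = 100.49 mm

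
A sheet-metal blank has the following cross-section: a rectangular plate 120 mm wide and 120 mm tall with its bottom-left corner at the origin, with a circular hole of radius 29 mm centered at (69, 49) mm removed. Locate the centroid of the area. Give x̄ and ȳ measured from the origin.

Part | A | x̄ᵢ | ȳᵢ | A·x̄ᵢ | A·ȳᵢ
plate | 14400.00 | 60.00 | 60.00 | 864000.00 | 864000.00
hole | -2642.08 | 69.00 | 49.00 | -182303.48 | -129461.89
Σ | 11757.92 |  |  | 681696.52 | 734538.11
x̄ = 681696.52 / 11757.92 = 57.98 mm
ȳ = 734538.11 / 11757.92 = 62.47 mm

x̄ = 57.98 mm, ȳ = 62.47 mm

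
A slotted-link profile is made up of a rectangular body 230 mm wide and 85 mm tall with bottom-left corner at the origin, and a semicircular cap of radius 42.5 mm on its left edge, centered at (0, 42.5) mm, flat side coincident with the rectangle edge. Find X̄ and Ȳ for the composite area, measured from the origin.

rectangular body: A = 230 × 85 = 19550.00, centroid at (115.00, 42.50).
semicircular end: A = ½π·42.5² = 2837.25, centroid at (-18.04, 42.50).
ΣA = 22387.25 mm²
ΣAX̄ = (19550.00)(115.00) + (2837.25)(-18.04) = 2197072.92 mm³
ΣAȲ = (19550.00)(42.50) + (2837.25)(42.50) = 951458.16 mm³
X̄ = 2197072.92 / 22387.25 = 98.14 mm
Ȳ = 951458.16 / 22387.25 = 42.50 mm

X̄ = 98.14 mm, Ȳ = 42.50 mm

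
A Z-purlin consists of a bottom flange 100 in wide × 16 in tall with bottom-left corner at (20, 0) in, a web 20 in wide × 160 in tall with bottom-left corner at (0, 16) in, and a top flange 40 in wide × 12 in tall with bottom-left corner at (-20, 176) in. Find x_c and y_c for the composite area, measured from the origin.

bottom flange: A = 100 × 16 = 1600.00, centroid at (70.00, 8.00).
web: A = 20 × 160 = 3200.00, centroid at (10.00, 96.00).
top flange: A = 40 × 12 = 480.00, centroid at (0.00, 182.00).
ΣA = 5280.00 in²
ΣAx_c = (1600.00)(70.00) + (3200.00)(10.00) + (480.00)(0.00) = 144000.00 in³
ΣAy_c = (1600.00)(8.00) + (3200.00)(96.00) + (480.00)(182.00) = 407360.00 in³
x_c = 144000.00 / 5280.00 = 27.27 in
y_c = 407360.00 / 5280.00 = 77.15 in

x_c = 27.27 in, y_c = 77.15 in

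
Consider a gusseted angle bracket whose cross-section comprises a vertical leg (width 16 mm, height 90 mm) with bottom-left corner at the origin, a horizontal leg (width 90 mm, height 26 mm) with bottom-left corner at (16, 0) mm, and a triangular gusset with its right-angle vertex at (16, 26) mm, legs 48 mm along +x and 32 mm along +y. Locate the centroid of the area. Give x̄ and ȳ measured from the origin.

x̄ = 39.32 mm, ȳ = 27.13 mm

Part | A | x̄ᵢ | ȳᵢ | A·x̄ᵢ | A·ȳᵢ
vertical leg | 1440.00 | 8.00 | 45.00 | 11520.00 | 64800.00
horizontal leg | 2340.00 | 61.00 | 13.00 | 142740.00 | 30420.00
gusset | 768.00 | 32.00 | 36.67 | 24576.00 | 28160.00
Σ | 4548.00 |  |  | 178836.00 | 123380.00
x̄ = 178836.00 / 4548.00 = 39.32 mm
ȳ = 123380.00 / 4548.00 = 27.13 mm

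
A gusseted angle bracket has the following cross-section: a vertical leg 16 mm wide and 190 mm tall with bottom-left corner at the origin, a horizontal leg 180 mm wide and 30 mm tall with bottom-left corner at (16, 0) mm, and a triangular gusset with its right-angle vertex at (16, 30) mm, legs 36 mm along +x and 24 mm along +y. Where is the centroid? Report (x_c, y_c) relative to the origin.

vertical leg: A = 16 × 190 = 3040.00, centroid at (8.00, 95.00).
horizontal leg: A = 180 × 30 = 5400.00, centroid at (106.00, 15.00).
gusset: A = ½·36·24 = 432.00, centroid at (28.00, 38.00).
ΣA = 8872.00 mm²
ΣAx_c = (3040.00)(8.00) + (5400.00)(106.00) + (432.00)(28.00) = 608816.00 mm³
ΣAy_c = (3040.00)(95.00) + (5400.00)(15.00) + (432.00)(38.00) = 386216.00 mm³
x_c = 608816.00 / 8872.00 = 68.62 mm
y_c = 386216.00 / 8872.00 = 43.53 mm

x_c = 68.62 mm, y_c = 43.53 mm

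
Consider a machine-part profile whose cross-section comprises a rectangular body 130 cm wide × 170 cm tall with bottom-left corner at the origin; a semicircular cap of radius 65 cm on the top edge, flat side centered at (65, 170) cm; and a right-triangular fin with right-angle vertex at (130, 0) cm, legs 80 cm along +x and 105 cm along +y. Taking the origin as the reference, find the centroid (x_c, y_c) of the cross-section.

x_c = 76.69 cm, y_c = 101.31 cm

rectangular body: A = 130 × 170 = 22100.00, centroid at (65.00, 85.00).
semicircular top: A = ½π·65² = 6636.61, centroid at (65.00, 197.59).
triangular fin: A = ½·80·105 = 4200.00, centroid at (156.67, 35.00).
ΣA = 32936.61 cm², ΣAx_c = 2525879.94 cm³, ΣAy_c = 3336807.80 cm³.
x_c = 2525879.94/32936.61 = 76.69 cm; y_c = 3336807.80/32936.61 = 101.31 cm.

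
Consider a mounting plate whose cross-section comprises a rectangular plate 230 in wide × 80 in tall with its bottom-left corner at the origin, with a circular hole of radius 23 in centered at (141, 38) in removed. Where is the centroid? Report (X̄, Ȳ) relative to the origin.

Part | A | x̄ᵢ | ȳᵢ | A·x̄ᵢ | A·ȳᵢ
plate | 18400.00 | 115.00 | 40.00 | 2116000.00 | 736000.00
hole | -1661.90 | 141.00 | 38.00 | -234328.25 | -63152.30
Σ | 16738.10 |  |  | 1881671.75 | 672847.70
X̄ = 1881671.75 / 16738.10 = 112.42 in
Ȳ = 672847.70 / 16738.10 = 40.20 in

X̄ = 112.42 in, Ȳ = 40.20 in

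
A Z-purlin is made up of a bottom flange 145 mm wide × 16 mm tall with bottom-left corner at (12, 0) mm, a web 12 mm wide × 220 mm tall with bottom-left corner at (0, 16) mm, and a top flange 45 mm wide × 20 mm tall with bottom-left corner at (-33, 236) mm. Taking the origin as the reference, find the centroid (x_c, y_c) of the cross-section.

bottom flange: A = 145 × 16 = 2320.00, centroid at (84.50, 8.00).
web: A = 12 × 220 = 2640.00, centroid at (6.00, 126.00).
top flange: A = 45 × 20 = 900.00, centroid at (-10.50, 246.00).
ΣA = 5860.00 mm², ΣAx_c = 202430.00 mm³, ΣAy_c = 572600.00 mm³.
x_c = 202430.00/5860.00 = 34.54 mm; y_c = 572600.00/5860.00 = 97.71 mm.

x_c = 34.54 mm, y_c = 97.71 mm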